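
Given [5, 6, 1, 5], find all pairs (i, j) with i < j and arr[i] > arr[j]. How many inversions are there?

Finding inversions in [5, 6, 1, 5]:

(0, 2): arr[0]=5 > arr[2]=1
(1, 2): arr[1]=6 > arr[2]=1
(1, 3): arr[1]=6 > arr[3]=5

Total inversions: 3

The array has 3 inversion(s): (0,2), (1,2), (1,3). Each pair (i,j) satisfies i < j and arr[i] > arr[j].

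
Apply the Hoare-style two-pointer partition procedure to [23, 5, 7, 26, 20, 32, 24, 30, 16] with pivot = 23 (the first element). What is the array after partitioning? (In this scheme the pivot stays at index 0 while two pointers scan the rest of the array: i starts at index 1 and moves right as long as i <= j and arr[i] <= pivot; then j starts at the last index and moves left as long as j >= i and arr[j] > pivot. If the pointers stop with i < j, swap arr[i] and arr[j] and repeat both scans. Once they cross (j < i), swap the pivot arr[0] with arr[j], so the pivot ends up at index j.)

Hoare-style two-pointer partition with pivot = 23:

Initial array: [23, 5, 7, 26, 20, 32, 24, 30, 16]

Pointers start at i = 1, j = 8.
i stops at index 3 (arr[3]=26 > 23), j stops at index 8 (arr[8]=16 <= 23): swap arr[3] and arr[8], array becomes [23, 5, 7, 16, 20, 32, 24, 30, 26]
i ends at 5, j ends at 4: the pointers have crossed (j < i), so scanning stops.

Swap pivot arr[0] with arr[4] to place pivot at position 4: [20, 5, 7, 16, 23, 32, 24, 30, 26]
Pivot position: 4

After partitioning with pivot 23, the array becomes [20, 5, 7, 16, 23, 32, 24, 30, 26]. The pivot is placed at index 4. All elements to the left of the pivot are <= 23, and all elements to the right are > 23.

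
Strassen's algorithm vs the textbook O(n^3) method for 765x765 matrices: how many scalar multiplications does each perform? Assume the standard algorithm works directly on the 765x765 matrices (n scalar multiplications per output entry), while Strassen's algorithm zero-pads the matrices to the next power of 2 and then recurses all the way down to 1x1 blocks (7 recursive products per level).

Matrix multiplication for 765x765 matrices:

Strassen's algorithm requires power-of-2 dimensions. Pad 765x765 to 1024x1024 (next power of 2).

Standard algorithm: 765^3 = 447697125 multiplications
Strassen's algorithm: 7^(log2(1024)) = 7^10 = 282475249 multiplications
Savings: 447697125 - 282475249 = 165221876 multiplications

Standard: 447697125 multiplications (765^3). Strassen: 282475249 multiplications (7^10, after padding to 1024x1024). Strassen reduces 8 recursive multiplications to 7 at each level.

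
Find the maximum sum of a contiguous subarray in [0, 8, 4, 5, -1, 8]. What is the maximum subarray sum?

Using Kadane's algorithm on [0, 8, 4, 5, -1, 8]:

Scanning through the array:
Position 1 (value 8): max_ending_here = 8, max_so_far = 8
Position 2 (value 4): max_ending_here = 12, max_so_far = 12
Position 3 (value 5): max_ending_here = 17, max_so_far = 17
Position 4 (value -1): max_ending_here = 16, max_so_far = 17
Position 5 (value 8): max_ending_here = 24, max_so_far = 24

Maximum subarray: [0, 8, 4, 5, -1, 8]
Maximum sum: 24

The maximum subarray is [0, 8, 4, 5, -1, 8] with sum 24. This subarray runs from index 0 to index 5.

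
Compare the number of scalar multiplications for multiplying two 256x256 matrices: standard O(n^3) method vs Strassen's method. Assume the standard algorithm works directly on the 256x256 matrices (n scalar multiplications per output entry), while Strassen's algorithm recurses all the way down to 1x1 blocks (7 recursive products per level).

Matrix multiplication for 256x256 matrices:

Standard algorithm: 256^3 = 16777216 multiplications
Strassen's algorithm: 7^(log2(256)) = 7^8 = 5764801 multiplications
Savings: 16777216 - 5764801 = 11012415 multiplications

Standard: 16777216 multiplications (256^3). Strassen: 5764801 multiplications (7^8). Strassen reduces 8 recursive multiplications to 7 at each level.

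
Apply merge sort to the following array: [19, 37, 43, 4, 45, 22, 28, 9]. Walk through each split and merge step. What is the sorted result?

Merge sort trace:

Split: [19, 37, 43, 4, 45, 22, 28, 9] -> [19, 37, 43, 4] and [45, 22, 28, 9]
  Split: [19, 37, 43, 4] -> [19, 37] and [43, 4]
    Split: [19, 37] -> [19] and [37]
    Merge: [19] + [37] -> [19, 37]
    Split: [43, 4] -> [43] and [4]
    Merge: [43] + [4] -> [4, 43]
  Merge: [19, 37] + [4, 43] -> [4, 19, 37, 43]
  Split: [45, 22, 28, 9] -> [45, 22] and [28, 9]
    Split: [45, 22] -> [45] and [22]
    Merge: [45] + [22] -> [22, 45]
    Split: [28, 9] -> [28] and [9]
    Merge: [28] + [9] -> [9, 28]
  Merge: [22, 45] + [9, 28] -> [9, 22, 28, 45]
Merge: [4, 19, 37, 43] + [9, 22, 28, 45] -> [4, 9, 19, 22, 28, 37, 43, 45]

Final sorted array: [4, 9, 19, 22, 28, 37, 43, 45]

The merge sort proceeds by recursively splitting the array and merging sorted halves.
After all merges, the sorted array is [4, 9, 19, 22, 28, 37, 43, 45].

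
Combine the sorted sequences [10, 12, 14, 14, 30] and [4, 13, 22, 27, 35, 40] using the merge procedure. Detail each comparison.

Merging process:

Compare 10 vs 4: take 4 from right. Merged: [4]
Compare 10 vs 13: take 10 from left. Merged: [4, 10]
Compare 12 vs 13: take 12 from left. Merged: [4, 10, 12]
Compare 14 vs 13: take 13 from right. Merged: [4, 10, 12, 13]
Compare 14 vs 22: take 14 from left. Merged: [4, 10, 12, 13, 14]
Compare 14 vs 22: take 14 from left. Merged: [4, 10, 12, 13, 14, 14]
Compare 30 vs 22: take 22 from right. Merged: [4, 10, 12, 13, 14, 14, 22]
Compare 30 vs 27: take 27 from right. Merged: [4, 10, 12, 13, 14, 14, 22, 27]
Compare 30 vs 35: take 30 from left. Merged: [4, 10, 12, 13, 14, 14, 22, 27, 30]
Append remaining from right: [35, 40]. Merged: [4, 10, 12, 13, 14, 14, 22, 27, 30, 35, 40]

Final merged array: [4, 10, 12, 13, 14, 14, 22, 27, 30, 35, 40]
Total comparisons: 9

The merged array is [4, 10, 12, 13, 14, 14, 22, 27, 30, 35, 40], requiring 9 comparisons. The merge step runs in O(n) time where n is the total number of elements.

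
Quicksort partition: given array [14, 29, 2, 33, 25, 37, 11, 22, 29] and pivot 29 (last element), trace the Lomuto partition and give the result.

Lomuto partition with pivot = 29:

Initial array: [14, 29, 2, 33, 25, 37, 11, 22, 29]

arr[0]=14 <= 29: swap with position 0, array becomes [14, 29, 2, 33, 25, 37, 11, 22, 29]
arr[1]=29 <= 29: swap with position 1, array becomes [14, 29, 2, 33, 25, 37, 11, 22, 29]
arr[2]=2 <= 29: swap with position 2, array becomes [14, 29, 2, 33, 25, 37, 11, 22, 29]
arr[3]=33 > 29: no swap
arr[4]=25 <= 29: swap with position 3, array becomes [14, 29, 2, 25, 33, 37, 11, 22, 29]
arr[5]=37 > 29: no swap
arr[6]=11 <= 29: swap with position 4, array becomes [14, 29, 2, 25, 11, 37, 33, 22, 29]
arr[7]=22 <= 29: swap with position 5, array becomes [14, 29, 2, 25, 11, 22, 33, 37, 29]

Place pivot at position 6: [14, 29, 2, 25, 11, 22, 29, 37, 33]
Pivot position: 6

After partitioning with pivot 29, the array becomes [14, 29, 2, 25, 11, 22, 29, 37, 33]. The pivot is placed at index 6. All elements to the left of the pivot are <= 29, and all elements to the right are > 29.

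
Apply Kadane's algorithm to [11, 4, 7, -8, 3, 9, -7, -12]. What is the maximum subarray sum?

Using Kadane's algorithm on [11, 4, 7, -8, 3, 9, -7, -12]:

Scanning through the array:
Position 1 (value 4): max_ending_here = 15, max_so_far = 15
Position 2 (value 7): max_ending_here = 22, max_so_far = 22
Position 3 (value -8): max_ending_here = 14, max_so_far = 22
Position 4 (value 3): max_ending_here = 17, max_so_far = 22
Position 5 (value 9): max_ending_here = 26, max_so_far = 26
Position 6 (value -7): max_ending_here = 19, max_so_far = 26
Position 7 (value -12): max_ending_here = 7, max_so_far = 26

Maximum subarray: [11, 4, 7, -8, 3, 9]
Maximum sum: 26

The maximum subarray is [11, 4, 7, -8, 3, 9] with sum 26. This subarray runs from index 0 to index 5.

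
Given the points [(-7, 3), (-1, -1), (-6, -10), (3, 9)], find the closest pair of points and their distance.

Computing all pairwise distances among 4 points:

d((-7, 3), (-1, -1)) = 7.2111 <-- minimum
d((-7, 3), (-6, -10)) = 13.0384
d((-7, 3), (3, 9)) = 11.6619
d((-1, -1), (-6, -10)) = 10.2956
d((-1, -1), (3, 9)) = 10.7703
d((-6, -10), (3, 9)) = 21.0238

Closest pair: (-7, 3) and (-1, -1) with distance 7.2111

The closest pair is (-7, 3) and (-1, -1) with Euclidean distance 7.2111. For 4 points, brute-force pairwise comparison is shown above. For large n, the divide-and-conquer algorithm (sort by x, recurse on halves, check the dividing strip) achieves O(n log n).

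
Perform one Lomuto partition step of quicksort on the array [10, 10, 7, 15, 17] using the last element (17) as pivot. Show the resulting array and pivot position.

Lomuto partition with pivot = 17:

Initial array: [10, 10, 7, 15, 17]

arr[0]=10 <= 17: swap with position 0, array becomes [10, 10, 7, 15, 17]
arr[1]=10 <= 17: swap with position 1, array becomes [10, 10, 7, 15, 17]
arr[2]=7 <= 17: swap with position 2, array becomes [10, 10, 7, 15, 17]
arr[3]=15 <= 17: swap with position 3, array becomes [10, 10, 7, 15, 17]

Place pivot at position 4: [10, 10, 7, 15, 17]
Pivot position: 4

After partitioning with pivot 17, the array becomes [10, 10, 7, 15, 17]. The pivot is placed at index 4. All elements to the left of the pivot are <= 17, and all elements to the right are > 17.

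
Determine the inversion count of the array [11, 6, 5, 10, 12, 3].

Finding inversions in [11, 6, 5, 10, 12, 3]:

(0, 1): arr[0]=11 > arr[1]=6
(0, 2): arr[0]=11 > arr[2]=5
(0, 3): arr[0]=11 > arr[3]=10
(0, 5): arr[0]=11 > arr[5]=3
(1, 2): arr[1]=6 > arr[2]=5
(1, 5): arr[1]=6 > arr[5]=3
(2, 5): arr[2]=5 > arr[5]=3
(3, 5): arr[3]=10 > arr[5]=3
(4, 5): arr[4]=12 > arr[5]=3

Total inversions: 9

The array has 9 inversion(s): (0,1), (0,2), (0,3), (0,5), (1,2), (1,5), (2,5), (3,5), (4,5). Each pair (i,j) satisfies i < j and arr[i] > arr[j].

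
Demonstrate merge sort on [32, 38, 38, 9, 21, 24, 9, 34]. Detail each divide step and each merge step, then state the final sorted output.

Merge sort trace:

Split: [32, 38, 38, 9, 21, 24, 9, 34] -> [32, 38, 38, 9] and [21, 24, 9, 34]
  Split: [32, 38, 38, 9] -> [32, 38] and [38, 9]
    Split: [32, 38] -> [32] and [38]
    Merge: [32] + [38] -> [32, 38]
    Split: [38, 9] -> [38] and [9]
    Merge: [38] + [9] -> [9, 38]
  Merge: [32, 38] + [9, 38] -> [9, 32, 38, 38]
  Split: [21, 24, 9, 34] -> [21, 24] and [9, 34]
    Split: [21, 24] -> [21] and [24]
    Merge: [21] + [24] -> [21, 24]
    Split: [9, 34] -> [9] and [34]
    Merge: [9] + [34] -> [9, 34]
  Merge: [21, 24] + [9, 34] -> [9, 21, 24, 34]
Merge: [9, 32, 38, 38] + [9, 21, 24, 34] -> [9, 9, 21, 24, 32, 34, 38, 38]

Final sorted array: [9, 9, 21, 24, 32, 34, 38, 38]

The merge sort proceeds by recursively splitting the array and merging sorted halves.
After all merges, the sorted array is [9, 9, 21, 24, 32, 34, 38, 38].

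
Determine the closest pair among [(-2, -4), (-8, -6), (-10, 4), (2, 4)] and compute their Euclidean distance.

Computing all pairwise distances among 4 points:

d((-2, -4), (-8, -6)) = 6.3246 <-- minimum
d((-2, -4), (-10, 4)) = 11.3137
d((-2, -4), (2, 4)) = 8.9443
d((-8, -6), (-10, 4)) = 10.198
d((-8, -6), (2, 4)) = 14.1421
d((-10, 4), (2, 4)) = 12.0

Closest pair: (-2, -4) and (-8, -6) with distance 6.3246

The closest pair is (-2, -4) and (-8, -6) with Euclidean distance 6.3246. For 4 points, brute-force pairwise comparison is shown above. For large n, the divide-and-conquer algorithm (sort by x, recurse on halves, check the dividing strip) achieves O(n log n).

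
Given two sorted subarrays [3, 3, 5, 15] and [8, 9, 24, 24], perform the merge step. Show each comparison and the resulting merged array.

Merging process:

Compare 3 vs 8: take 3 from left. Merged: [3]
Compare 3 vs 8: take 3 from left. Merged: [3, 3]
Compare 5 vs 8: take 5 from left. Merged: [3, 3, 5]
Compare 15 vs 8: take 8 from right. Merged: [3, 3, 5, 8]
Compare 15 vs 9: take 9 from right. Merged: [3, 3, 5, 8, 9]
Compare 15 vs 24: take 15 from left. Merged: [3, 3, 5, 8, 9, 15]
Append remaining from right: [24, 24]. Merged: [3, 3, 5, 8, 9, 15, 24, 24]

Final merged array: [3, 3, 5, 8, 9, 15, 24, 24]
Total comparisons: 6

The merged array is [3, 3, 5, 8, 9, 15, 24, 24], requiring 6 comparisons. The merge step runs in O(n) time where n is the total number of elements.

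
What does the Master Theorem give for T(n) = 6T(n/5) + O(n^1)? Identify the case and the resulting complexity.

Master Theorem for T(n) = 6T(n/5) + O(n^1):

a = 6, b = 5, c = 1
log_b(a) = log_5(6) = 1.1133

Case 1: c = 1 < log_5(6) = 1.1133
T(n) = O(n^(log_5 6))

For T(n) = 6T(n/5) + O(n^1): log_5(6) = 1.1133. This is Case 1 of the Master Theorem (c < log_b(a), work dominated by leaves), giving O(n^(log_5 6)).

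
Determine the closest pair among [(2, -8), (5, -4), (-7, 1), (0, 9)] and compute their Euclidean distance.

Computing all pairwise distances among 4 points:

d((2, -8), (5, -4)) = 5.0 <-- minimum
d((2, -8), (-7, 1)) = 12.7279
d((2, -8), (0, 9)) = 17.1172
d((5, -4), (-7, 1)) = 13.0
d((5, -4), (0, 9)) = 13.9284
d((-7, 1), (0, 9)) = 10.6301

Closest pair: (2, -8) and (5, -4) with distance 5.0

The closest pair is (2, -8) and (5, -4) with Euclidean distance 5.0. For 4 points, brute-force pairwise comparison is shown above. For large n, the divide-and-conquer algorithm (sort by x, recurse on halves, check the dividing strip) achieves O(n log n).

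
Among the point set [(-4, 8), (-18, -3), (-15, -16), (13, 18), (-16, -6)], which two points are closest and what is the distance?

Computing all pairwise distances among 5 points:

d((-4, 8), (-18, -3)) = 17.8045
d((-4, 8), (-15, -16)) = 26.4008
d((-4, 8), (13, 18)) = 19.7231
d((-4, 8), (-16, -6)) = 18.4391
d((-18, -3), (-15, -16)) = 13.3417
d((-18, -3), (13, 18)) = 37.4433
d((-18, -3), (-16, -6)) = 3.6056 <-- minimum
d((-15, -16), (13, 18)) = 44.0454
d((-15, -16), (-16, -6)) = 10.0499
d((13, 18), (-16, -6)) = 37.6431

Closest pair: (-18, -3) and (-16, -6) with distance 3.6056

The closest pair is (-18, -3) and (-16, -6) with Euclidean distance 3.6056. For 5 points, brute-force pairwise comparison is shown above. For large n, the divide-and-conquer algorithm (sort by x, recurse on halves, check the dividing strip) achieves O(n log n).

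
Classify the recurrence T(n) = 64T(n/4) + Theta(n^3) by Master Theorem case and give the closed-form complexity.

Master Theorem for T(n) = 64T(n/4) + O(n^3):

a = 64, b = 4, c = 3
log_b(a) = log_4(64) = 3.0000

Case 2: c = 3 = log_4(64) = 3.0000
T(n) = O(n^3 log n) = O(n^3 log n)

For T(n) = 64T(n/4) + O(n^3): log_4(64) = 3.0000. This is Case 2 of the Master Theorem (c = log_b(a), equal work at all levels), giving O(n^3 log n).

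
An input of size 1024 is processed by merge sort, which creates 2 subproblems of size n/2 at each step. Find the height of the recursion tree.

For divide and conquer with division factor 2:

Problem sizes at each level:
Level 0: 1024
Level 1: 512
Level 2: 256
Level 3: 128
Level 4: 64
Level 5: 32
Level 6: 16
Level 7: 8
Level 8: 4
Level 9: 2
Level 10: 1

The root is level 0 and the size-1 base case is level 10 (the tree spans levels 0 through 10, i.e. 11 levels counting the root), so the depth is the number of divisions: log_2(1024) = 10

The recursion tree depth is log_2(1024) = 10. At each level, the problem size is divided by 2, so it takes 10 divisions to reduce to a base case of size 1. The algorithm makes 2 recursive calls at each level.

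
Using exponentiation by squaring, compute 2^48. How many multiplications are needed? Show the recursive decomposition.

Computing 2^48 by squaring (build up from 2^1; each line after the first costs one multiplication):

2^1 = 2
2^2 = (2^1)^2 = 2^2 = 4
2^3 = 2 * 2^2 = 2 * 4 = 8
2^6 = (2^3)^2 = 8^2 = 64
2^12 = (2^6)^2 = 64^2 = 4096
2^24 = (2^12)^2 = 4096^2 = 16777216
2^48 = (2^24)^2 = 16777216^2 = 281474976710656

Result: 281474976710656
Multiplications needed: 6 (6 lines after 2^1)

2^48 = 281474976710656. Using exponentiation by squaring, this requires 6 multiplications. The key idea: if the exponent is even, square the half-power; if odd, multiply by the base once.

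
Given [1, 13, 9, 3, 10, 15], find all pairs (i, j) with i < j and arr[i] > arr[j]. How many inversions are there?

Finding inversions in [1, 13, 9, 3, 10, 15]:

(1, 2): arr[1]=13 > arr[2]=9
(1, 3): arr[1]=13 > arr[3]=3
(1, 4): arr[1]=13 > arr[4]=10
(2, 3): arr[2]=9 > arr[3]=3

Total inversions: 4

The array has 4 inversion(s): (1,2), (1,3), (1,4), (2,3). Each pair (i,j) satisfies i < j and arr[i] > arr[j].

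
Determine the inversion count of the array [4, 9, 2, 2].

Finding inversions in [4, 9, 2, 2]:

(0, 2): arr[0]=4 > arr[2]=2
(0, 3): arr[0]=4 > arr[3]=2
(1, 2): arr[1]=9 > arr[2]=2
(1, 3): arr[1]=9 > arr[3]=2

Total inversions: 4

The array has 4 inversion(s): (0,2), (0,3), (1,2), (1,3). Each pair (i,j) satisfies i < j and arr[i] > arr[j].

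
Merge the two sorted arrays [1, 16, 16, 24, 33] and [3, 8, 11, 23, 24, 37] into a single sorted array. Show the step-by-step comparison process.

Merging process:

Compare 1 vs 3: take 1 from left. Merged: [1]
Compare 16 vs 3: take 3 from right. Merged: [1, 3]
Compare 16 vs 8: take 8 from right. Merged: [1, 3, 8]
Compare 16 vs 11: take 11 from right. Merged: [1, 3, 8, 11]
Compare 16 vs 23: take 16 from left. Merged: [1, 3, 8, 11, 16]
Compare 16 vs 23: take 16 from left. Merged: [1, 3, 8, 11, 16, 16]
Compare 24 vs 23: take 23 from right. Merged: [1, 3, 8, 11, 16, 16, 23]
Compare 24 vs 24: take 24 from left. Merged: [1, 3, 8, 11, 16, 16, 23, 24]
Compare 33 vs 24: take 24 from right. Merged: [1, 3, 8, 11, 16, 16, 23, 24, 24]
Compare 33 vs 37: take 33 from left. Merged: [1, 3, 8, 11, 16, 16, 23, 24, 24, 33]
Append remaining from right: [37]. Merged: [1, 3, 8, 11, 16, 16, 23, 24, 24, 33, 37]

Final merged array: [1, 3, 8, 11, 16, 16, 23, 24, 24, 33, 37]
Total comparisons: 10

The merged array is [1, 3, 8, 11, 16, 16, 23, 24, 24, 33, 37], requiring 10 comparisons. The merge step runs in O(n) time where n is the total number of elements.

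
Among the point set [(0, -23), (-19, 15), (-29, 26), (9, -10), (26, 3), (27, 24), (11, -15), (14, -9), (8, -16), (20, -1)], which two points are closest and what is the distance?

Computing all pairwise distances among 10 points:

d((0, -23), (-19, 15)) = 42.4853
d((0, -23), (-29, 26)) = 56.9386
d((0, -23), (9, -10)) = 15.8114
d((0, -23), (26, 3)) = 36.7696
d((0, -23), (27, 24)) = 54.2033
d((0, -23), (11, -15)) = 13.6015
d((0, -23), (14, -9)) = 19.799
d((0, -23), (8, -16)) = 10.6301
d((0, -23), (20, -1)) = 29.7321
d((-19, 15), (-29, 26)) = 14.8661
d((-19, 15), (9, -10)) = 37.5366
d((-19, 15), (26, 3)) = 46.5725
d((-19, 15), (27, 24)) = 46.8722
d((-19, 15), (11, -15)) = 42.4264
d((-19, 15), (14, -9)) = 40.8044
d((-19, 15), (8, -16)) = 41.1096
d((-19, 15), (20, -1)) = 42.1545
d((-29, 26), (9, -10)) = 52.345
d((-29, 26), (26, 3)) = 59.6154
d((-29, 26), (27, 24)) = 56.0357
d((-29, 26), (11, -15)) = 57.28
d((-29, 26), (14, -9)) = 55.4437
d((-29, 26), (8, -16)) = 55.9732
d((-29, 26), (20, -1)) = 55.9464
d((9, -10), (26, 3)) = 21.4009
d((9, -10), (27, 24)) = 38.4708
d((9, -10), (11, -15)) = 5.3852
d((9, -10), (14, -9)) = 5.099
d((9, -10), (8, -16)) = 6.0828
d((9, -10), (20, -1)) = 14.2127
d((26, 3), (27, 24)) = 21.0238
d((26, 3), (11, -15)) = 23.4307
d((26, 3), (14, -9)) = 16.9706
d((26, 3), (8, -16)) = 26.1725
d((26, 3), (20, -1)) = 7.2111
d((27, 24), (11, -15)) = 42.1545
d((27, 24), (14, -9)) = 35.4683
d((27, 24), (8, -16)) = 44.2832
d((27, 24), (20, -1)) = 25.9615
d((11, -15), (14, -9)) = 6.7082
d((11, -15), (8, -16)) = 3.1623 <-- minimum
d((11, -15), (20, -1)) = 16.6433
d((14, -9), (8, -16)) = 9.2195
d((14, -9), (20, -1)) = 10.0
d((8, -16), (20, -1)) = 19.2094

Closest pair: (11, -15) and (8, -16) with distance 3.1623

The closest pair is (11, -15) and (8, -16) with Euclidean distance 3.1623. For 10 points, brute-force pairwise comparison is shown above. For large n, the divide-and-conquer algorithm (sort by x, recurse on halves, check the dividing strip) achieves O(n log n).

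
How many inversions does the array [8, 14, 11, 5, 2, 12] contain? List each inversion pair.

Finding inversions in [8, 14, 11, 5, 2, 12]:

(0, 3): arr[0]=8 > arr[3]=5
(0, 4): arr[0]=8 > arr[4]=2
(1, 2): arr[1]=14 > arr[2]=11
(1, 3): arr[1]=14 > arr[3]=5
(1, 4): arr[1]=14 > arr[4]=2
(1, 5): arr[1]=14 > arr[5]=12
(2, 3): arr[2]=11 > arr[3]=5
(2, 4): arr[2]=11 > arr[4]=2
(3, 4): arr[3]=5 > arr[4]=2

Total inversions: 9

The array has 9 inversion(s): (0,3), (0,4), (1,2), (1,3), (1,4), (1,5), (2,3), (2,4), (3,4). Each pair (i,j) satisfies i < j and arr[i] > arr[j].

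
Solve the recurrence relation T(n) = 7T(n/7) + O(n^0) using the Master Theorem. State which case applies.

Master Theorem for T(n) = 7T(n/7) + O(n^0):

a = 7, b = 7, c = 0
log_b(a) = log_7(7) = 1.0000

Case 1: c = 0 < log_7(7) = 1.0000
T(n) = O(n^(log_7 7)) = O(n)

For T(n) = 7T(n/7) + O(n^0): log_7(7) = 1.0000. This is Case 1 of the Master Theorem (c < log_b(a), work dominated by leaves), giving O(n).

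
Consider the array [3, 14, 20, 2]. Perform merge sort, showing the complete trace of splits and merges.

Merge sort trace:

Split: [3, 14, 20, 2] -> [3, 14] and [20, 2]
  Split: [3, 14] -> [3] and [14]
  Merge: [3] + [14] -> [3, 14]
  Split: [20, 2] -> [20] and [2]
  Merge: [20] + [2] -> [2, 20]
Merge: [3, 14] + [2, 20] -> [2, 3, 14, 20]

Final sorted array: [2, 3, 14, 20]

The merge sort proceeds by recursively splitting the array and merging sorted halves.
After all merges, the sorted array is [2, 3, 14, 20].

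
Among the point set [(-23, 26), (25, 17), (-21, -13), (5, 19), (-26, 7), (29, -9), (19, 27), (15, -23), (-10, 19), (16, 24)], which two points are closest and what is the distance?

Computing all pairwise distances among 10 points:

d((-23, 26), (25, 17)) = 48.8365
d((-23, 26), (-21, -13)) = 39.0512
d((-23, 26), (5, 19)) = 28.8617
d((-23, 26), (-26, 7)) = 19.2354
d((-23, 26), (29, -9)) = 62.6817
d((-23, 26), (19, 27)) = 42.0119
d((-23, 26), (15, -23)) = 62.0081
d((-23, 26), (-10, 19)) = 14.7648
d((-23, 26), (16, 24)) = 39.0512
d((25, 17), (-21, -13)) = 54.9181
d((25, 17), (5, 19)) = 20.0998
d((25, 17), (-26, 7)) = 51.9711
d((25, 17), (29, -9)) = 26.3059
d((25, 17), (19, 27)) = 11.6619
d((25, 17), (15, -23)) = 41.2311
d((25, 17), (-10, 19)) = 35.0571
d((25, 17), (16, 24)) = 11.4018
d((-21, -13), (5, 19)) = 41.2311
d((-21, -13), (-26, 7)) = 20.6155
d((-21, -13), (29, -9)) = 50.1597
d((-21, -13), (19, 27)) = 56.5685
d((-21, -13), (15, -23)) = 37.3631
d((-21, -13), (-10, 19)) = 33.8378
d((-21, -13), (16, 24)) = 52.3259
d((5, 19), (-26, 7)) = 33.2415
d((5, 19), (29, -9)) = 36.8782
d((5, 19), (19, 27)) = 16.1245
d((5, 19), (15, -23)) = 43.1741
d((5, 19), (-10, 19)) = 15.0
d((5, 19), (16, 24)) = 12.083
d((-26, 7), (29, -9)) = 57.28
d((-26, 7), (19, 27)) = 49.2443
d((-26, 7), (15, -23)) = 50.8035
d((-26, 7), (-10, 19)) = 20.0
d((-26, 7), (16, 24)) = 45.31
d((29, -9), (19, 27)) = 37.3631
d((29, -9), (15, -23)) = 19.799
d((29, -9), (-10, 19)) = 48.0104
d((29, -9), (16, 24)) = 35.4683
d((19, 27), (15, -23)) = 50.1597
d((19, 27), (-10, 19)) = 30.0832
d((19, 27), (16, 24)) = 4.2426 <-- minimum
d((15, -23), (-10, 19)) = 48.8774
d((15, -23), (16, 24)) = 47.0106
d((-10, 19), (16, 24)) = 26.4764

Closest pair: (19, 27) and (16, 24) with distance 4.2426

The closest pair is (19, 27) and (16, 24) with Euclidean distance 4.2426. For 10 points, brute-force pairwise comparison is shown above. For large n, the divide-and-conquer algorithm (sort by x, recurse on halves, check the dividing strip) achieves O(n log n).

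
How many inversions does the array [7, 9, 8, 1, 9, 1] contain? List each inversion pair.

Finding inversions in [7, 9, 8, 1, 9, 1]:

(0, 3): arr[0]=7 > arr[3]=1
(0, 5): arr[0]=7 > arr[5]=1
(1, 2): arr[1]=9 > arr[2]=8
(1, 3): arr[1]=9 > arr[3]=1
(1, 5): arr[1]=9 > arr[5]=1
(2, 3): arr[2]=8 > arr[3]=1
(2, 5): arr[2]=8 > arr[5]=1
(4, 5): arr[4]=9 > arr[5]=1

Total inversions: 8

The array has 8 inversion(s): (0,3), (0,5), (1,2), (1,3), (1,5), (2,3), (2,5), (4,5). Each pair (i,j) satisfies i < j and arr[i] > arr[j].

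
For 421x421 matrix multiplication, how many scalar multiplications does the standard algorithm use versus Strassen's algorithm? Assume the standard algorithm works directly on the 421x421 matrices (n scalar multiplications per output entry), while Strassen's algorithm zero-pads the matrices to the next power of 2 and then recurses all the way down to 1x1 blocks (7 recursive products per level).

Matrix multiplication for 421x421 matrices:

Strassen's algorithm requires power-of-2 dimensions. Pad 421x421 to 512x512 (next power of 2).

Standard algorithm: 421^3 = 74618461 multiplications
Strassen's algorithm: 7^(log2(512)) = 7^9 = 40353607 multiplications
Savings: 74618461 - 40353607 = 34264854 multiplications

Standard: 74618461 multiplications (421^3). Strassen: 40353607 multiplications (7^9, after padding to 512x512). Strassen reduces 8 recursive multiplications to 7 at each level.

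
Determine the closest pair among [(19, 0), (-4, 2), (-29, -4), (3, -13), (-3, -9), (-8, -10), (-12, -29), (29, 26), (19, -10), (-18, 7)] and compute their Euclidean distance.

Computing all pairwise distances among 10 points:

d((19, 0), (-4, 2)) = 23.0868
d((19, 0), (-29, -4)) = 48.1664
d((19, 0), (3, -13)) = 20.6155
d((19, 0), (-3, -9)) = 23.7697
d((19, 0), (-8, -10)) = 28.7924
d((19, 0), (-12, -29)) = 42.45
d((19, 0), (29, 26)) = 27.8568
d((19, 0), (19, -10)) = 10.0
d((19, 0), (-18, 7)) = 37.6563
d((-4, 2), (-29, -4)) = 25.7099
d((-4, 2), (3, -13)) = 16.5529
d((-4, 2), (-3, -9)) = 11.0454
d((-4, 2), (-8, -10)) = 12.6491
d((-4, 2), (-12, -29)) = 32.0156
d((-4, 2), (29, 26)) = 40.8044
d((-4, 2), (19, -10)) = 25.9422
d((-4, 2), (-18, 7)) = 14.8661
d((-29, -4), (3, -13)) = 33.2415
d((-29, -4), (-3, -9)) = 26.4764
d((-29, -4), (-8, -10)) = 21.8403
d((-29, -4), (-12, -29)) = 30.2324
d((-29, -4), (29, 26)) = 65.2993
d((-29, -4), (19, -10)) = 48.3735
d((-29, -4), (-18, 7)) = 15.5563
d((3, -13), (-3, -9)) = 7.2111
d((3, -13), (-8, -10)) = 11.4018
d((3, -13), (-12, -29)) = 21.9317
d((3, -13), (29, 26)) = 46.8722
d((3, -13), (19, -10)) = 16.2788
d((3, -13), (-18, 7)) = 29.0
d((-3, -9), (-8, -10)) = 5.099 <-- minimum
d((-3, -9), (-12, -29)) = 21.9317
d((-3, -9), (29, 26)) = 47.4236
d((-3, -9), (19, -10)) = 22.0227
d((-3, -9), (-18, 7)) = 21.9317
d((-8, -10), (-12, -29)) = 19.4165
d((-8, -10), (29, 26)) = 51.6236
d((-8, -10), (19, -10)) = 27.0
d((-8, -10), (-18, 7)) = 19.7231
d((-12, -29), (29, 26)) = 68.6003
d((-12, -29), (19, -10)) = 36.3593
d((-12, -29), (-18, 7)) = 36.4966
d((29, 26), (19, -10)) = 37.3631
d((29, 26), (-18, 7)) = 50.6952
d((19, -10), (-18, 7)) = 40.7185

Closest pair: (-3, -9) and (-8, -10) with distance 5.099

The closest pair is (-3, -9) and (-8, -10) with Euclidean distance 5.099. For 10 points, brute-force pairwise comparison is shown above. For large n, the divide-and-conquer algorithm (sort by x, recurse on halves, check the dividing strip) achieves O(n log n).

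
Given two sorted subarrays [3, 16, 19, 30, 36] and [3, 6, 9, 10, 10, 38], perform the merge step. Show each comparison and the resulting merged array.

Merging process:

Compare 3 vs 3: take 3 from left. Merged: [3]
Compare 16 vs 3: take 3 from right. Merged: [3, 3]
Compare 16 vs 6: take 6 from right. Merged: [3, 3, 6]
Compare 16 vs 9: take 9 from right. Merged: [3, 3, 6, 9]
Compare 16 vs 10: take 10 from right. Merged: [3, 3, 6, 9, 10]
Compare 16 vs 10: take 10 from right. Merged: [3, 3, 6, 9, 10, 10]
Compare 16 vs 38: take 16 from left. Merged: [3, 3, 6, 9, 10, 10, 16]
Compare 19 vs 38: take 19 from left. Merged: [3, 3, 6, 9, 10, 10, 16, 19]
Compare 30 vs 38: take 30 from left. Merged: [3, 3, 6, 9, 10, 10, 16, 19, 30]
Compare 36 vs 38: take 36 from left. Merged: [3, 3, 6, 9, 10, 10, 16, 19, 30, 36]
Append remaining from right: [38]. Merged: [3, 3, 6, 9, 10, 10, 16, 19, 30, 36, 38]

Final merged array: [3, 3, 6, 9, 10, 10, 16, 19, 30, 36, 38]
Total comparisons: 10

The merged array is [3, 3, 6, 9, 10, 10, 16, 19, 30, 36, 38], requiring 10 comparisons. The merge step runs in O(n) time where n is the total number of elements.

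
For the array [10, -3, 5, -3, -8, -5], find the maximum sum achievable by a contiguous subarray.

Using Kadane's algorithm on [10, -3, 5, -3, -8, -5]:

Scanning through the array:
Position 1 (value -3): max_ending_here = 7, max_so_far = 10
Position 2 (value 5): max_ending_here = 12, max_so_far = 12
Position 3 (value -3): max_ending_here = 9, max_so_far = 12
Position 4 (value -8): max_ending_here = 1, max_so_far = 12
Position 5 (value -5): max_ending_here = -4, max_so_far = 12

Maximum subarray: [10, -3, 5]
Maximum sum: 12

The maximum subarray is [10, -3, 5] with sum 12. This subarray runs from index 0 to index 2.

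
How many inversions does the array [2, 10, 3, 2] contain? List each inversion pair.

Finding inversions in [2, 10, 3, 2]:

(1, 2): arr[1]=10 > arr[2]=3
(1, 3): arr[1]=10 > arr[3]=2
(2, 3): arr[2]=3 > arr[3]=2

Total inversions: 3

The array has 3 inversion(s): (1,2), (1,3), (2,3). Each pair (i,j) satisfies i < j and arr[i] > arr[j].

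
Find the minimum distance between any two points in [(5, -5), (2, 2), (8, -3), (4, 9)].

Computing all pairwise distances among 4 points:

d((5, -5), (2, 2)) = 7.6158
d((5, -5), (8, -3)) = 3.6056 <-- minimum
d((5, -5), (4, 9)) = 14.0357
d((2, 2), (8, -3)) = 7.8102
d((2, 2), (4, 9)) = 7.2801
d((8, -3), (4, 9)) = 12.6491

Closest pair: (5, -5) and (8, -3) with distance 3.6056

The closest pair is (5, -5) and (8, -3) with Euclidean distance 3.6056. For 4 points, brute-force pairwise comparison is shown above. For large n, the divide-and-conquer algorithm (sort by x, recurse on halves, check the dividing strip) achieves O(n log n).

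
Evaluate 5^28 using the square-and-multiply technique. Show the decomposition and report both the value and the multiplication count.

Computing 5^28 by squaring (build up from 5^1; each line after the first costs one multiplication):

5^1 = 5
5^2 = (5^1)^2 = 5^2 = 25
5^3 = 5 * 5^2 = 5 * 25 = 125
5^6 = (5^3)^2 = 125^2 = 15625
5^7 = 5 * 5^6 = 5 * 15625 = 78125
5^14 = (5^7)^2 = 78125^2 = 6103515625
5^28 = (5^14)^2 = 6103515625^2 = 37252902984619140625

Result: 37252902984619140625
Multiplications needed: 6 (6 lines after 5^1)

5^28 = 37252902984619140625. Using exponentiation by squaring, this requires 6 multiplications. The key idea: if the exponent is even, square the half-power; if odd, multiply by the base once.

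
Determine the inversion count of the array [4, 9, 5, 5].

Finding inversions in [4, 9, 5, 5]:

(1, 2): arr[1]=9 > arr[2]=5
(1, 3): arr[1]=9 > arr[3]=5

Total inversions: 2

The array has 2 inversion(s): (1,2), (1,3). Each pair (i,j) satisfies i < j and arr[i] > arr[j].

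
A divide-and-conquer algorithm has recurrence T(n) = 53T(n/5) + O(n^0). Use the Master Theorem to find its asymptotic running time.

Master Theorem for T(n) = 53T(n/5) + O(n^0):

a = 53, b = 5, c = 0
log_b(a) = log_5(53) = 2.4669

Case 1: c = 0 < log_5(53) = 2.4669
T(n) = O(n^(log_5 53))

For T(n) = 53T(n/5) + O(n^0): log_5(53) = 2.4669. This is Case 1 of the Master Theorem (c < log_b(a), work dominated by leaves), giving O(n^(log_5 53)).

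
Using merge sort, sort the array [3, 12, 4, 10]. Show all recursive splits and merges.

Merge sort trace:

Split: [3, 12, 4, 10] -> [3, 12] and [4, 10]
  Split: [3, 12] -> [3] and [12]
  Merge: [3] + [12] -> [3, 12]
  Split: [4, 10] -> [4] and [10]
  Merge: [4] + [10] -> [4, 10]
Merge: [3, 12] + [4, 10] -> [3, 4, 10, 12]

Final sorted array: [3, 4, 10, 12]

The merge sort proceeds by recursively splitting the array and merging sorted halves.
After all merges, the sorted array is [3, 4, 10, 12].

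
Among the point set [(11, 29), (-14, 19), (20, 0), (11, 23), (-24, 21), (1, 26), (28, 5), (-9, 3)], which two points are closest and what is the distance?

Computing all pairwise distances among 8 points:

d((11, 29), (-14, 19)) = 26.9258
d((11, 29), (20, 0)) = 30.3645
d((11, 29), (11, 23)) = 6.0 <-- minimum
d((11, 29), (-24, 21)) = 35.9026
d((11, 29), (1, 26)) = 10.4403
d((11, 29), (28, 5)) = 29.4109
d((11, 29), (-9, 3)) = 32.8024
d((-14, 19), (20, 0)) = 38.9487
d((-14, 19), (11, 23)) = 25.318
d((-14, 19), (-24, 21)) = 10.198
d((-14, 19), (1, 26)) = 16.5529
d((-14, 19), (28, 5)) = 44.2719
d((-14, 19), (-9, 3)) = 16.7631
d((20, 0), (11, 23)) = 24.6982
d((20, 0), (-24, 21)) = 48.7545
d((20, 0), (1, 26)) = 32.2025
d((20, 0), (28, 5)) = 9.434
d((20, 0), (-9, 3)) = 29.1548
d((11, 23), (-24, 21)) = 35.0571
d((11, 23), (1, 26)) = 10.4403
d((11, 23), (28, 5)) = 24.7588
d((11, 23), (-9, 3)) = 28.2843
d((-24, 21), (1, 26)) = 25.4951
d((-24, 21), (28, 5)) = 54.4059
d((-24, 21), (-9, 3)) = 23.4307
d((1, 26), (28, 5)) = 34.2053
d((1, 26), (-9, 3)) = 25.0799
d((28, 5), (-9, 3)) = 37.054

Closest pair: (11, 29) and (11, 23) with distance 6.0

The closest pair is (11, 29) and (11, 23) with Euclidean distance 6.0. For 8 points, brute-force pairwise comparison is shown above. For large n, the divide-and-conquer algorithm (sort by x, recurse on halves, check the dividing strip) achieves O(n log n).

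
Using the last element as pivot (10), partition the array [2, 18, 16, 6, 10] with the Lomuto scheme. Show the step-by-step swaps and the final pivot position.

Lomuto partition with pivot = 10:

Initial array: [2, 18, 16, 6, 10]

arr[0]=2 <= 10: swap with position 0, array becomes [2, 18, 16, 6, 10]
arr[1]=18 > 10: no swap
arr[2]=16 > 10: no swap
arr[3]=6 <= 10: swap with position 1, array becomes [2, 6, 16, 18, 10]

Place pivot at position 2: [2, 6, 10, 18, 16]
Pivot position: 2

After partitioning with pivot 10, the array becomes [2, 6, 10, 18, 16]. The pivot is placed at index 2. All elements to the left of the pivot are <= 10, and all elements to the right are > 10.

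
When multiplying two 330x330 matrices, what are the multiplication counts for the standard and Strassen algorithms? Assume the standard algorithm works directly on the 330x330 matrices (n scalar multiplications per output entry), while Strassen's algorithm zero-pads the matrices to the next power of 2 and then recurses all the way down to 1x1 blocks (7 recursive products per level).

Matrix multiplication for 330x330 matrices:

Strassen's algorithm requires power-of-2 dimensions. Pad 330x330 to 512x512 (next power of 2).

Standard algorithm: 330^3 = 35937000 multiplications
Strassen's algorithm: 7^(log2(512)) = 7^9 = 40353607 multiplications
Difference: 35937000 - 40353607 = -4416607 (Strassen uses MORE here due to padding overhead — for small or just-over-power-of-2 n, padding can outweigh the per-level savings)

Standard: 35937000 multiplications (330^3). Strassen: 40353607 multiplications (7^9, after padding to 512x512). Strassen reduces 8 recursive multiplications to 7 at each level.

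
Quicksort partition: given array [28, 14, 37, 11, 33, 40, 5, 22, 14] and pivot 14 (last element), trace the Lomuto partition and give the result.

Lomuto partition with pivot = 14:

Initial array: [28, 14, 37, 11, 33, 40, 5, 22, 14]

arr[0]=28 > 14: no swap
arr[1]=14 <= 14: swap with position 0, array becomes [14, 28, 37, 11, 33, 40, 5, 22, 14]
arr[2]=37 > 14: no swap
arr[3]=11 <= 14: swap with position 1, array becomes [14, 11, 37, 28, 33, 40, 5, 22, 14]
arr[4]=33 > 14: no swap
arr[5]=40 > 14: no swap
arr[6]=5 <= 14: swap with position 2, array becomes [14, 11, 5, 28, 33, 40, 37, 22, 14]
arr[7]=22 > 14: no swap

Place pivot at position 3: [14, 11, 5, 14, 33, 40, 37, 22, 28]
Pivot position: 3

After partitioning with pivot 14, the array becomes [14, 11, 5, 14, 33, 40, 37, 22, 28]. The pivot is placed at index 3. All elements to the left of the pivot are <= 14, and all elements to the right are > 14.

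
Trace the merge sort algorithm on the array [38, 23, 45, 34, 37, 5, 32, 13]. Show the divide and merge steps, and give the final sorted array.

Merge sort trace:

Split: [38, 23, 45, 34, 37, 5, 32, 13] -> [38, 23, 45, 34] and [37, 5, 32, 13]
  Split: [38, 23, 45, 34] -> [38, 23] and [45, 34]
    Split: [38, 23] -> [38] and [23]
    Merge: [38] + [23] -> [23, 38]
    Split: [45, 34] -> [45] and [34]
    Merge: [45] + [34] -> [34, 45]
  Merge: [23, 38] + [34, 45] -> [23, 34, 38, 45]
  Split: [37, 5, 32, 13] -> [37, 5] and [32, 13]
    Split: [37, 5] -> [37] and [5]
    Merge: [37] + [5] -> [5, 37]
    Split: [32, 13] -> [32] and [13]
    Merge: [32] + [13] -> [13, 32]
  Merge: [5, 37] + [13, 32] -> [5, 13, 32, 37]
Merge: [23, 34, 38, 45] + [5, 13, 32, 37] -> [5, 13, 23, 32, 34, 37, 38, 45]

Final sorted array: [5, 13, 23, 32, 34, 37, 38, 45]

The merge sort proceeds by recursively splitting the array and merging sorted halves.
After all merges, the sorted array is [5, 13, 23, 32, 34, 37, 38, 45].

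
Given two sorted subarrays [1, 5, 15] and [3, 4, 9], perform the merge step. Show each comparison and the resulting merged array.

Merging process:

Compare 1 vs 3: take 1 from left. Merged: [1]
Compare 5 vs 3: take 3 from right. Merged: [1, 3]
Compare 5 vs 4: take 4 from right. Merged: [1, 3, 4]
Compare 5 vs 9: take 5 from left. Merged: [1, 3, 4, 5]
Compare 15 vs 9: take 9 from right. Merged: [1, 3, 4, 5, 9]
Append remaining from left: [15]. Merged: [1, 3, 4, 5, 9, 15]

Final merged array: [1, 3, 4, 5, 9, 15]
Total comparisons: 5

The merged array is [1, 3, 4, 5, 9, 15], requiring 5 comparisons. The merge step runs in O(n) time where n is the total number of elements.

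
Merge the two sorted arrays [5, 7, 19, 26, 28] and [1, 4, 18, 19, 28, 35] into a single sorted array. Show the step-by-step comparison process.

Merging process:

Compare 5 vs 1: take 1 from right. Merged: [1]
Compare 5 vs 4: take 4 from right. Merged: [1, 4]
Compare 5 vs 18: take 5 from left. Merged: [1, 4, 5]
Compare 7 vs 18: take 7 from left. Merged: [1, 4, 5, 7]
Compare 19 vs 18: take 18 from right. Merged: [1, 4, 5, 7, 18]
Compare 19 vs 19: take 19 from left. Merged: [1, 4, 5, 7, 18, 19]
Compare 26 vs 19: take 19 from right. Merged: [1, 4, 5, 7, 18, 19, 19]
Compare 26 vs 28: take 26 from left. Merged: [1, 4, 5, 7, 18, 19, 19, 26]
Compare 28 vs 28: take 28 from left. Merged: [1, 4, 5, 7, 18, 19, 19, 26, 28]
Append remaining from right: [28, 35]. Merged: [1, 4, 5, 7, 18, 19, 19, 26, 28, 28, 35]

Final merged array: [1, 4, 5, 7, 18, 19, 19, 26, 28, 28, 35]
Total comparisons: 9

The merged array is [1, 4, 5, 7, 18, 19, 19, 26, 28, 28, 35], requiring 9 comparisons. The merge step runs in O(n) time where n is the total number of elements.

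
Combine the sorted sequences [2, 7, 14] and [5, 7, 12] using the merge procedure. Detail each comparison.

Merging process:

Compare 2 vs 5: take 2 from left. Merged: [2]
Compare 7 vs 5: take 5 from right. Merged: [2, 5]
Compare 7 vs 7: take 7 from left. Merged: [2, 5, 7]
Compare 14 vs 7: take 7 from right. Merged: [2, 5, 7, 7]
Compare 14 vs 12: take 12 from right. Merged: [2, 5, 7, 7, 12]
Append remaining from left: [14]. Merged: [2, 5, 7, 7, 12, 14]

Final merged array: [2, 5, 7, 7, 12, 14]
Total comparisons: 5

The merged array is [2, 5, 7, 7, 12, 14], requiring 5 comparisons. The merge step runs in O(n) time where n is the total number of elements.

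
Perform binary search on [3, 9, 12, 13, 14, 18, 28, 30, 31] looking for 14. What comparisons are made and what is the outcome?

Binary search for 14 in [3, 9, 12, 13, 14, 18, 28, 30, 31]:

lo=0, hi=8, mid=4, arr[mid]=14 -> Found target at index 4!

Binary search finds 14 at index 4 after 1 comparisons. The search repeatedly halves the search space by comparing with the middle element.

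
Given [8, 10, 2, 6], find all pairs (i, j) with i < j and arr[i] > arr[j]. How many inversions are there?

Finding inversions in [8, 10, 2, 6]:

(0, 2): arr[0]=8 > arr[2]=2
(0, 3): arr[0]=8 > arr[3]=6
(1, 2): arr[1]=10 > arr[2]=2
(1, 3): arr[1]=10 > arr[3]=6

Total inversions: 4

The array has 4 inversion(s): (0,2), (0,3), (1,2), (1,3). Each pair (i,j) satisfies i < j and arr[i] > arr[j].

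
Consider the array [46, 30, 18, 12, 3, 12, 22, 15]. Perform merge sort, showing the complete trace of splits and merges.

Merge sort trace:

Split: [46, 30, 18, 12, 3, 12, 22, 15] -> [46, 30, 18, 12] and [3, 12, 22, 15]
  Split: [46, 30, 18, 12] -> [46, 30] and [18, 12]
    Split: [46, 30] -> [46] and [30]
    Merge: [46] + [30] -> [30, 46]
    Split: [18, 12] -> [18] and [12]
    Merge: [18] + [12] -> [12, 18]
  Merge: [30, 46] + [12, 18] -> [12, 18, 30, 46]
  Split: [3, 12, 22, 15] -> [3, 12] and [22, 15]
    Split: [3, 12] -> [3] and [12]
    Merge: [3] + [12] -> [3, 12]
    Split: [22, 15] -> [22] and [15]
    Merge: [22] + [15] -> [15, 22]
  Merge: [3, 12] + [15, 22] -> [3, 12, 15, 22]
Merge: [12, 18, 30, 46] + [3, 12, 15, 22] -> [3, 12, 12, 15, 18, 22, 30, 46]

Final sorted array: [3, 12, 12, 15, 18, 22, 30, 46]

The merge sort proceeds by recursively splitting the array and merging sorted halves.
After all merges, the sorted array is [3, 12, 12, 15, 18, 22, 30, 46].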